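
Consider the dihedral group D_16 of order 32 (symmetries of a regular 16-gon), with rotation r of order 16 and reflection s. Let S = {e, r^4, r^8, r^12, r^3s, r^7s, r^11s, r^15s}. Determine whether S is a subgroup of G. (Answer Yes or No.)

|S| = 8 divides |G| = 32, consistent with Lagrange.
S contains the identity, every element's inverse is in S, and S is closed under ·: it is a subgroup.

Yes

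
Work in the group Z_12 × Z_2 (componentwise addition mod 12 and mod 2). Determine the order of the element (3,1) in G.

4

The order of (3,1) in Z_12 × Z_2 is lcm(ord(3) in Z_12, ord(1) in Z_2).
ord(3) = 4 and ord(1) = 2, so |⟨(3,1)⟩| = lcm(4, 2) = 4.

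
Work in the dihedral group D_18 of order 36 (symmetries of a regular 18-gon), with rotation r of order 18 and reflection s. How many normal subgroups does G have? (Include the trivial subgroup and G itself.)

G has 45 subgroups. Checking conjugation-invariance by order — order 1: 1/1 normal; order 2: 1/19 normal; order 3: 1/1 normal; order 4: 0/9 normal; order 6: 1/7 normal; order 9: 1/1 normal; order 12: 0/3 normal; order 18: 3/3 normal; order 36: 1/1 normal.
Total normal subgroups: 9.

9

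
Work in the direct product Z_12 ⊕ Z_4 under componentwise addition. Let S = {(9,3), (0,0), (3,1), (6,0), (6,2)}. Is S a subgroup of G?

No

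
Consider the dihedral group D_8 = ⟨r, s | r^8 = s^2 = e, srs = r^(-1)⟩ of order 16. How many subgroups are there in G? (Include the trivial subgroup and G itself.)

|G| = 16, so by Lagrange every subgroup order divides 16. Divisors: 1, 2, 4, 8, 16.
Subgroups by order — order 1: 1; order 2: 9; order 4: 5; order 8: 3; order 16: 1.
Total: 1 + 9 + 5 + 3 + 1 = 19.

19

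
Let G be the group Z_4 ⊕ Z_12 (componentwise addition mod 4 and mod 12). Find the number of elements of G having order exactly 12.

An element (a,b) has order lcm(ord(a), ord(b)); count pairs with lcm equal to 12.
Enumerating gives 24 such elements.

24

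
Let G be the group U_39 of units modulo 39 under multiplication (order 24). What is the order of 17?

Compute successive powers of 17 mod 39: 17, 16, 38, 22, 23, 1; 17^6 ≡ 1 (mod 39).
So |⟨17⟩| = 6.

6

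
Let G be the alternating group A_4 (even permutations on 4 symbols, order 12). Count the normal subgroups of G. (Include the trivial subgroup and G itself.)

G has 10 subgroups. Checking conjugation-invariance by order — order 1: 1/1 normal; order 2: 0/3 normal; order 3: 0/4 normal; order 4: 1/1 normal; order 12: 1/1 normal.
Total normal subgroups: 3.

3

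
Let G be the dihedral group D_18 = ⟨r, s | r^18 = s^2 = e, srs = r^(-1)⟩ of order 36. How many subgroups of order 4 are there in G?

9

|G| = 36 and 4 | 36, so subgroups of order 4 are possible by Lagrange.
The subgroups of order 4 are: {e, r^9, rs, r^10s}; {e, r^9, r^2s, r^11s}; {e, r^9, r^3s, r^12s}; {e, r^9, r^4s, r^13s}; … (9 in all).
So G has 9 subgroups of order 4.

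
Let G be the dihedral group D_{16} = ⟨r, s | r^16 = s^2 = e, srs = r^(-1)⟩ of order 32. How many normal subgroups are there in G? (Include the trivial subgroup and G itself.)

8

G has 36 subgroups. Checking conjugation-invariance by order — order 1: 1/1 normal; order 2: 1/17 normal; order 4: 1/9 normal; order 8: 1/5 normal; order 16: 3/3 normal; order 32: 1/1 normal.
Total normal subgroups: 8.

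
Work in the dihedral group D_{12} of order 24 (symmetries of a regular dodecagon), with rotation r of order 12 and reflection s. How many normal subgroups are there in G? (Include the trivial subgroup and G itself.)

G has 34 subgroups. Checking conjugation-invariance by order — order 1: 1/1 normal; order 2: 1/13 normal; order 3: 1/1 normal; order 4: 1/7 normal; order 6: 1/5 normal; order 8: 0/3 normal; order 12: 3/3 normal; order 24: 1/1 normal.
Total normal subgroups: 9.

9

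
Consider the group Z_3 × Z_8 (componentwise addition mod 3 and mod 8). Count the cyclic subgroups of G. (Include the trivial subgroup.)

8

Group the elements of G by the cyclic subgroup they generate; each cyclic subgroup of order d accounts for φ(d) elements.
Cyclic subgroups by order — order 1: 1; order 2: 1; order 3: 1; order 4: 1; order 6: 1; order 8: 1; order 12: 1; order 24: 1.
Total: 8.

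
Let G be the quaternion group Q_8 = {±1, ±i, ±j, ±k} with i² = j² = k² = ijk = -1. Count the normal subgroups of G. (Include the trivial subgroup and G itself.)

G has 6 subgroups. Checking conjugation-invariance by order — order 1: 1/1 normal; order 2: 1/1 normal; order 4: 3/3 normal; order 8: 1/1 normal.
Total normal subgroups: 6.

6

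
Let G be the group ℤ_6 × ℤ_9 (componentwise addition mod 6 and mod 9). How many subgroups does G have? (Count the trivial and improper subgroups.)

|G| = 54, so by Lagrange every subgroup order divides 54. Divisors: 1, 2, 3, 6, 9, 18, 27, 54.
Subgroups by order — order 1: 1; order 2: 1; order 3: 4; order 6: 4; order 9: 4; order 18: 4; order 27: 1; order 54: 1.
Total: 1 + 1 + 4 + 4 + 4 + 4 + 1 + 1 = 20.

20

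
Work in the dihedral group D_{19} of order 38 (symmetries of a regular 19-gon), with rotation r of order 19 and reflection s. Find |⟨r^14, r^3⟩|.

|⟨r^14⟩| = 19 and |⟨r^3⟩| = 19, so |H| is a multiple of lcm(19, 19) = 19 and divides |G| = 38.
Closing under the operation: H = {e, r, r^2, r^3, r^4, r^5, r^6, r^7, r^8, r^9, r^10, r^11, r^12, r^13, r^14, r^15, r^16, r^17, r^18}, so |H| = 19.

19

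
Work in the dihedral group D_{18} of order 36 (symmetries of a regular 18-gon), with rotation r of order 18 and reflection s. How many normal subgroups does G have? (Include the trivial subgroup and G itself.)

9

G has 45 subgroups. Checking conjugation-invariance by order — order 1: 1/1 normal; order 2: 1/19 normal; order 3: 1/1 normal; order 4: 0/9 normal; order 6: 1/7 normal; order 9: 1/1 normal; order 12: 0/3 normal; order 18: 3/3 normal; order 36: 1/1 normal.
Total normal subgroups: 9.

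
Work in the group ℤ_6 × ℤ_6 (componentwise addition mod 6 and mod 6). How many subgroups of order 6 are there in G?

|G| = 36 and 6 | 36, so subgroups of order 6 are possible by Lagrange.
The subgroups of order 6 are: {(0,0), (0,1), (0,2), (0,3), (0,4), (0,5)}; {(0,0), (0,2), (0,4), (3,0), (3,2), (3,4)}; {(0,0), (0,2), (0,4), (3,1), (3,3), (3,5)}; {(0,0), (0,3), (2,0), (2,3), (4,0), (4,3)}; … (12 in all).
So G has 12 subgroups of order 6.

12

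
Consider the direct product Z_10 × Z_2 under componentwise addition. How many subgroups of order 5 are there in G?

1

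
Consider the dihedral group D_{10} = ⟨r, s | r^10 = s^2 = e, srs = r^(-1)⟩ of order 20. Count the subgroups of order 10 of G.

3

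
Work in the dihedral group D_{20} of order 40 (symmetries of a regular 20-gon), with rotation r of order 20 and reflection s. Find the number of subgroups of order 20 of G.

3

|G| = 40 and 20 | 40, so subgroups of order 20 are possible by Lagrange.
The subgroups of order 20 are: {e, r, r^2, r^3, r^4, r^5, r^6, r^7, r^8, r^9, r^10, r^11, r^12, r^13, r^14, r^15, r^16, r^17, r^18, r^19}; {e, r^2, r^4, r^6, r^8, r^10, r^12, r^14, r^16, r^18, s, r^2s, r^4s, r^6s, r^8s, r^10s, r^12s, r^14s, r^16s, r^18s}; {e, r^2, r^4, r^6, r^8, r^10, r^12, r^14, r^16, r^18, rs, r^3s, r^5s, r^7s, r^9s, r^11s, r^13s, r^15s, r^17s, r^19s}.
So G has 3 subgroups of order 20.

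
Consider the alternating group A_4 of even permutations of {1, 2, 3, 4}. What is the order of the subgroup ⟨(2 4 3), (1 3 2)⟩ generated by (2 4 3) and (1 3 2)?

12

|⟨(2 4 3)⟩| = 3 and |⟨(1 3 2)⟩| = 3, so |H| is a multiple of lcm(3, 3) = 3 and divides |G| = 12.
Closing {(2 4 3), (1 3 2)} under the group operation gives all of G, so |H| = 12.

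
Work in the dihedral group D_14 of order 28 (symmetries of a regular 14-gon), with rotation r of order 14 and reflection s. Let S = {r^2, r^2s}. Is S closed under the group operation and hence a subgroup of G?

No

The identity e ∉ S, so S is not a subgroup.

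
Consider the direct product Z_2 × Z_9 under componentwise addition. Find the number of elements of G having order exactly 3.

An element (a,b) has order lcm(ord(a), ord(b)); count pairs with lcm equal to 3.
Enumerating gives 2 such elements.

2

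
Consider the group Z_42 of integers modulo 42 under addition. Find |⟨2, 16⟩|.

|⟨2⟩| = 21 and |⟨16⟩| = 21, so |H| is a multiple of lcm(21, 21) = 21 and divides |G| = 42.
Closing under the operation: H = {0, 2, 4, 6, 8, 10, 12, 14, 16, 18, 20, 22, 24, 26, 28, 30, 32, 34, 36, 38, 40}, so |H| = 21.

21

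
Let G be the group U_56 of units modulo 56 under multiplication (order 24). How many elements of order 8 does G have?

0

No element of G has order 8 (even though 8 | 24).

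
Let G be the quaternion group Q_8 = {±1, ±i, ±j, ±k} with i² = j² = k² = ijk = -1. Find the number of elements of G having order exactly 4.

6

The elements of order 4 are: i, -i, j, -j, k, -k.
That's 6.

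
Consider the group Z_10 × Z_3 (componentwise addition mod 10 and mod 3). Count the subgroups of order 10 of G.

1

|G| = 30 and 10 | 30, so subgroups of order 10 are possible by Lagrange.
The subgroups of order 10 are: {(0,0), (1,0), (2,0), (3,0), (4,0), (5,0), (6,0), (7,0), (8,0), (9,0)}.
So G has 1 subgroup of order 10.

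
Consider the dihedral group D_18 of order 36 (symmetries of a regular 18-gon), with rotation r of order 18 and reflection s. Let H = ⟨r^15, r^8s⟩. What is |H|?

12

|⟨r^15⟩| = 6 and |⟨r^8s⟩| = 2, so |H| is a multiple of lcm(6, 2) = 6 and divides |G| = 36.
Closing under the operation: H = {e, r^3, r^6, r^9, r^12, r^15, r^2s, r^5s, r^8s, r^11s, r^14s, r^17s}, so |H| = 12.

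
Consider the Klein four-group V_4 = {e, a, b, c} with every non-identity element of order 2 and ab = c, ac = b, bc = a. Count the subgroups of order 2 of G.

3

|G| = 4 and 2 | 4, so subgroups of order 2 are possible by Lagrange.
The subgroups of order 2 are: {e, a}; {e, b}; {e, c}.
So G has 3 subgroups of order 2.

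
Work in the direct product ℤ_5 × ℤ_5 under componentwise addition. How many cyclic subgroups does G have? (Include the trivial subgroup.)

7

Each element a generates a cyclic subgroup ⟨a⟩; distinct elements may generate the same one (a cyclic group of order d has φ(d) generators).
Cyclic subgroups by order — order 1: 1; order 5: 6.
Total: 7.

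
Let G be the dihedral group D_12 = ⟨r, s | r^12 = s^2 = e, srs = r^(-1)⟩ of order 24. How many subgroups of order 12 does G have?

3

|G| = 24 and 12 | 24, so subgroups of order 12 are possible by Lagrange.
The subgroups of order 12 are: {e, r, r^2, r^3, r^4, r^5, r^6, r^7, r^8, r^9, r^10, r^11}; {e, r^2, r^4, r^6, r^8, r^10, s, r^2s, r^4s, r^6s, r^8s, r^10s}; {e, r^2, r^4, r^6, r^8, r^10, rs, r^3s, r^5s, r^7s, r^9s, r^11s}.
So G has 3 subgroups of order 12.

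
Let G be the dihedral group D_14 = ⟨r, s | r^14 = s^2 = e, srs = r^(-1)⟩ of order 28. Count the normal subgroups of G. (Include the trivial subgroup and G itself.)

G has 28 subgroups. Checking conjugation-invariance by order — order 1: 1/1 normal; order 2: 1/15 normal; order 4: 0/7 normal; order 7: 1/1 normal; order 14: 3/3 normal; order 28: 1/1 normal.
Total normal subgroups: 7.

7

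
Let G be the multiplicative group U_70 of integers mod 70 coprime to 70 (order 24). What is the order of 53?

Compute successive powers of 53 mod 70: 53, 9, 57, 11, 23, 29, 67, 51, …; 53^12 ≡ 1 (mod 70).
So |⟨53⟩| = 12.

12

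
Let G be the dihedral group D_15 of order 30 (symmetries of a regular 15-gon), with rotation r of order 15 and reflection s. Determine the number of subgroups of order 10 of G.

|G| = 30 and 10 | 30, so subgroups of order 10 are possible by Lagrange.
The subgroups of order 10 are: {e, r^3, r^6, r^9, r^12, rs, r^4s, r^7s, r^10s, r^13s}; {e, r^3, r^6, r^9, r^12, r^2s, r^5s, r^8s, r^11s, r^14s}; {e, r^3, r^6, r^9, r^12, s, r^3s, r^6s, r^9s, r^12s}.
So G has 3 subgroups of order 10.

3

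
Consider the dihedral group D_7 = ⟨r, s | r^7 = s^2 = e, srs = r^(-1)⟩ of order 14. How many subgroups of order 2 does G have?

7

|G| = 14 and 2 | 14, so subgroups of order 2 are possible by Lagrange.
The subgroups of order 2 are: {e, r^2s}; {e, r^3s}; {e, r^4s}; {e, r^5s}; … (7 in all).
So G has 7 subgroups of order 2.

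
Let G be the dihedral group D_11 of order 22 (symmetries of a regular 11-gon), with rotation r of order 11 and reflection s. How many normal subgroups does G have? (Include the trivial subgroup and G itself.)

G has 14 subgroups. Checking conjugation-invariance by order — order 1: 1/1 normal; order 2: 0/11 normal; order 11: 1/1 normal; order 22: 1/1 normal.
Total normal subgroups: 3.

3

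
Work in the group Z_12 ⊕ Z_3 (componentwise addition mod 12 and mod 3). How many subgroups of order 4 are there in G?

1

|G| = 36 and 4 | 36, so subgroups of order 4 are possible by Lagrange.
The subgroups of order 4 are: {(0,0), (3,0), (6,0), (9,0)}.
So G has 1 subgroup of order 4.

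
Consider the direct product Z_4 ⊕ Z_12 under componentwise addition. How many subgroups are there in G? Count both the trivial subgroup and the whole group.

|G| = 48, so by Lagrange every subgroup order divides 48. Divisors: 1, 2, 3, 4, 6, 8, 12, 16, 24, 48.
Subgroups by order — order 1: 1; order 2: 3; order 3: 1; order 4: 7; order 6: 3; order 8: 3; order 12: 7; order 16: 1; order 24: 3; order 48: 1.
Total: 1 + 3 + 1 + 7 + 3 + 3 + 7 + 1 + 3 + 1 = 30.

30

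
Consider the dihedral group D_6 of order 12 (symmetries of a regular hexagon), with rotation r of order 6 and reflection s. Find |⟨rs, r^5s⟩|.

|⟨rs⟩| = 2 and |⟨r^5s⟩| = 2, so |H| is a multiple of lcm(2, 2) = 2 and divides |G| = 12.
Closing under the operation: H = {e, r^2, r^4, rs, r^3s, r^5s}, so |H| = 6.

6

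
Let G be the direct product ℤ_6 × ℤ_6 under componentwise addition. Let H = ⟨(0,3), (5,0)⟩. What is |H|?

12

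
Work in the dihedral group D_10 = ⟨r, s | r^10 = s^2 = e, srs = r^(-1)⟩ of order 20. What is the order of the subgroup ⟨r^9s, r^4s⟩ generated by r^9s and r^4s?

|⟨r^9s⟩| = 2 and |⟨r^4s⟩| = 2, so |H| is a multiple of lcm(2, 2) = 2 and divides |G| = 20.
Closing under the operation: H = {e, r^5, r^4s, r^9s}, so |H| = 4.

4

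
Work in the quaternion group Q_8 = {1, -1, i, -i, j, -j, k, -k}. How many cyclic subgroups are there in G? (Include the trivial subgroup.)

5

A cyclic subgroup of order d is generated by each of its φ(d) elements of order d, so the cyclic subgroups of order d number (#elements of order d)/φ(d).
Cyclic subgroups by order — order 1: 1; order 2: 1; order 4: 3.
Total: 5.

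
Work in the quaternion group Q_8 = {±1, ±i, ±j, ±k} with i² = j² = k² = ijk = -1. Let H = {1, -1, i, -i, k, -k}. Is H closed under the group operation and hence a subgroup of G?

No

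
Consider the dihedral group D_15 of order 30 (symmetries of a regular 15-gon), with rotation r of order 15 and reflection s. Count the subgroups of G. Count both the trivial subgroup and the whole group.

28

|G| = 30, so by Lagrange every subgroup order divides 30. Divisors: 1, 2, 3, 5, 6, 10, 15, 30.
Subgroups by order — order 1: 1; order 2: 15; order 3: 1; order 5: 1; order 6: 5; order 10: 3; order 15: 1; order 30: 1.
Total: 1 + 15 + 1 + 1 + 5 + 3 + 1 + 1 = 28.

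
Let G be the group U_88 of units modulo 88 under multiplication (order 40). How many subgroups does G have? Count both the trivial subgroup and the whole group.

|G| = 40, so by Lagrange every subgroup order divides 40. Divisors: 1, 2, 4, 5, 8, 10, 20, 40.
Subgroups by order — order 1: 1; order 2: 7; order 4: 7; order 5: 1; order 8: 1; order 10: 7; order 20: 7; order 40: 1.
Total: 1 + 7 + 7 + 1 + 1 + 7 + 7 + 1 = 32.

32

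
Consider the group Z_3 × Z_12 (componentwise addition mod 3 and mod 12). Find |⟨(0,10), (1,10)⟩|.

18

|⟨(0,10)⟩| = 6 and |⟨(1,10)⟩| = 6, so |H| is a multiple of lcm(6, 6) = 6 and divides |G| = 36.
Closing under the operation: H = {(0,0), (0,2), (0,4), (0,6), (0,8), (0,10), (1,0), (1,2), (1,4), (1,6), (1,8), (1,10), (2,0), (2,2), (2,4), (2,6), (2,8), (2,10)}, so |H| = 18.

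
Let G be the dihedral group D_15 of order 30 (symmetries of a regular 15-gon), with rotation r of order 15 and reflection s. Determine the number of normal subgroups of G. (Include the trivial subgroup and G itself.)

5

G has 28 subgroups. Checking conjugation-invariance by order — order 1: 1/1 normal; order 2: 0/15 normal; order 3: 1/1 normal; order 5: 1/1 normal; order 6: 0/5 normal; order 10: 0/3 normal; order 15: 1/1 normal; order 30: 1/1 normal.
Total normal subgroups: 5.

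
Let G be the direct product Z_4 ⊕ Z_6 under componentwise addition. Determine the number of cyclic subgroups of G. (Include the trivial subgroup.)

12

Group the elements of G by the cyclic subgroup they generate; each cyclic subgroup of order d accounts for φ(d) elements.
Cyclic subgroups by order — order 1: 1; order 2: 3; order 3: 1; order 4: 2; order 6: 3; order 12: 2.
Total: 12.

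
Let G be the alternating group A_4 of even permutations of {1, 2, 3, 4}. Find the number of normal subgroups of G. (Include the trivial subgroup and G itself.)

3

G has 10 subgroups. Checking conjugation-invariance by order — order 1: 1/1 normal; order 2: 0/3 normal; order 3: 0/4 normal; order 4: 1/1 normal; order 12: 1/1 normal.
Total normal subgroups: 3.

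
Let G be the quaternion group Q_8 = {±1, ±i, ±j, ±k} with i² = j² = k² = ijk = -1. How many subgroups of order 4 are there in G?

|G| = 8 and 4 | 8, so subgroups of order 4 are possible by Lagrange.
The subgroups of order 4 are: {1, -1, i, -i}; {1, -1, j, -j}; {1, -1, k, -k}.
So G has 3 subgroups of order 4.

3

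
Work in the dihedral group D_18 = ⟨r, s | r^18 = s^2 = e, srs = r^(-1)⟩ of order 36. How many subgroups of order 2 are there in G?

19

|G| = 36 and 2 | 36, so subgroups of order 2 are possible by Lagrange.
The subgroups of order 2 are: {e, r^10s}; {e, r^11s}; {e, r^12s}; {e, r^13s}; … (19 in all).
So G has 19 subgroups of order 2.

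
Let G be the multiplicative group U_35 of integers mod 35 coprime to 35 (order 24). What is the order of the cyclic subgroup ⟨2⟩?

12

Compute successive powers of 2 mod 35: 2, 4, 8, 16, 32, 29, 23, 11, …; 2^12 ≡ 1 (mod 35).
So |⟨2⟩| = 12.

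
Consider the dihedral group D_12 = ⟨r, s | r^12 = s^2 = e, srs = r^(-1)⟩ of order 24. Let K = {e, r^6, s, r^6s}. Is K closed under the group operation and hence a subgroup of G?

Yes

|K| = 4 divides |G| = 24, consistent with Lagrange.
K contains the identity, every element's inverse is in K, and K is closed under ·: it is a subgroup.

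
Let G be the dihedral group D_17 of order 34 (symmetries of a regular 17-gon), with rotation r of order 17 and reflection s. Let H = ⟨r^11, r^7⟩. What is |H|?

17

|⟨r^11⟩| = 17 and |⟨r^7⟩| = 17, so |H| is a multiple of lcm(17, 17) = 17 and divides |G| = 34.
Closing under the operation: H = {e, r, r^2, r^3, r^4, r^5, r^6, r^7, r^8, r^9, r^10, r^11, r^12, r^13, r^14, r^15, r^16}, so |H| = 17.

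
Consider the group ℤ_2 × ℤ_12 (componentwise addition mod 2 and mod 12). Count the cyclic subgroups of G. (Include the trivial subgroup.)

12

Each element a generates a cyclic subgroup ⟨a⟩; distinct elements may generate the same one (a cyclic group of order d has φ(d) generators).
Cyclic subgroups by order — order 1: 1; order 2: 3; order 3: 1; order 4: 2; order 6: 3; order 12: 2.
Total: 12.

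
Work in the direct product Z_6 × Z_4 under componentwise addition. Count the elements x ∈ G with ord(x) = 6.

An element (a,b) has order lcm(ord(a), ord(b)); count pairs with lcm equal to 6.
Enumerating gives 6 such elements.

6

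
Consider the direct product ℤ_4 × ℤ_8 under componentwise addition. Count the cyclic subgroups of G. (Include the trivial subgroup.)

Each element a generates a cyclic subgroup ⟨a⟩; distinct elements may generate the same one (a cyclic group of order d has φ(d) generators).
Cyclic subgroups by order — order 1: 1; order 2: 3; order 4: 6; order 8: 4.
Total: 14.

14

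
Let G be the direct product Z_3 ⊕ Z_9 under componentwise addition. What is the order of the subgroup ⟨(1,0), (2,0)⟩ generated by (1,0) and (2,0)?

|⟨(1,0)⟩| = 3 and |⟨(2,0)⟩| = 3, so |H| is a multiple of lcm(3, 3) = 3 and divides |G| = 27.
Closing under the operation: H = {(0,0), (1,0), (2,0)}, so |H| = 3.

3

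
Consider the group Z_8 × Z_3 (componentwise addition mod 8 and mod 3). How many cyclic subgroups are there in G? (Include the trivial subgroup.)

8

Each element a generates a cyclic subgroup ⟨a⟩; distinct elements may generate the same one (a cyclic group of order d has φ(d) generators).
Cyclic subgroups by order — order 1: 1; order 2: 1; order 3: 1; order 4: 1; order 6: 1; order 8: 1; order 12: 1; order 24: 1.
Total: 8.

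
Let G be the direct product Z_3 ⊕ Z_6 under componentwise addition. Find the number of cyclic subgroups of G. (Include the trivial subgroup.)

Group the elements of G by the cyclic subgroup they generate; each cyclic subgroup of order d accounts for φ(d) elements.
Cyclic subgroups by order — order 1: 1; order 2: 1; order 3: 4; order 6: 4.
Total: 10.

10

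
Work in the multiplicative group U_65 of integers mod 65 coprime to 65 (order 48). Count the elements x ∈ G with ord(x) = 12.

Enumerating element orders in G gives 24 elements of order 12.

24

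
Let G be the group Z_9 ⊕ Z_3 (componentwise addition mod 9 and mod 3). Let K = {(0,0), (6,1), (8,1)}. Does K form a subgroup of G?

(6,1) ∈ K but its inverse (3,2) ∉ K, so K is not a subgroup.

No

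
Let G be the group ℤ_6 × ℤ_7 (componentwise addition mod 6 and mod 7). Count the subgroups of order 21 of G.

1

|G| = 42 and 21 | 42, so subgroups of order 21 are possible by Lagrange.
The subgroups of order 21 are: {(0,0), (0,1), (0,2), (0,3), (0,4), (0,5), (0,6), (2,0), (2,1), (2,2), (2,3), (2,4), (2,5), (2,6), (4,0), (4,1), (4,2), (4,3), (4,4), (4,5), (4,6)}.
So G has 1 subgroup of order 21.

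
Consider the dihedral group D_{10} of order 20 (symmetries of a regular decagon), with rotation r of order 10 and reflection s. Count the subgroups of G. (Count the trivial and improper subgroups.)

|G| = 20, so by Lagrange every subgroup order divides 20. Divisors: 1, 2, 4, 5, 10, 20.
Subgroups by order — order 1: 1; order 2: 11; order 4: 5; order 5: 1; order 10: 3; order 20: 1.
Total: 1 + 11 + 5 + 1 + 3 + 1 = 22.

22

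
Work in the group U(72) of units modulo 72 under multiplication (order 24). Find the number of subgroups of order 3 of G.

1

|G| = 24 and 3 | 24, so subgroups of order 3 are possible by Lagrange.
The subgroups of order 3 are: {1, 25, 49}.
So G has 1 subgroup of order 3.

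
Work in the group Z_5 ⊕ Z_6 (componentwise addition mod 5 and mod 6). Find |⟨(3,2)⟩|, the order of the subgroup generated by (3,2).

15

The order of (3,2) in Z_5 × Z_6 is lcm(ord(3) in Z_5, ord(2) in Z_6).
ord(3) = 5 and ord(2) = 3, so |⟨(3,2)⟩| = lcm(5, 3) = 15.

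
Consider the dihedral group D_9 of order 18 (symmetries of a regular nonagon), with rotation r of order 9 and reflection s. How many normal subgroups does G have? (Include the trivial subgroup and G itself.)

4

G has 16 subgroups. Checking conjugation-invariance by order — order 1: 1/1 normal; order 2: 0/9 normal; order 3: 1/1 normal; order 6: 0/3 normal; order 9: 1/1 normal; order 18: 1/1 normal.
Total normal subgroups: 4.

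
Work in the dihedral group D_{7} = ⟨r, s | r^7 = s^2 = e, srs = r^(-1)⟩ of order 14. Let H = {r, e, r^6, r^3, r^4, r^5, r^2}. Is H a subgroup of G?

Yes

|H| = 7 divides |G| = 14, consistent with Lagrange.
H contains the identity, every element's inverse is in H, and H is closed under ·: it is a subgroup.
In fact H = ⟨r^4⟩.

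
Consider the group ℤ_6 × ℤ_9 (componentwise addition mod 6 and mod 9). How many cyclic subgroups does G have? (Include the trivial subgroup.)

A cyclic subgroup of order d is generated by each of its φ(d) elements of order d, so the cyclic subgroups of order d number (#elements of order d)/φ(d).
Cyclic subgroups by order — order 1: 1; order 2: 1; order 3: 4; order 6: 4; order 9: 3; order 18: 3.
Total: 16.

16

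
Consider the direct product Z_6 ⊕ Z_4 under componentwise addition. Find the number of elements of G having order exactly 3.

An element (a,b) has order lcm(ord(a), ord(b)); count pairs with lcm equal to 3.
Enumerating gives 2 such elements.

2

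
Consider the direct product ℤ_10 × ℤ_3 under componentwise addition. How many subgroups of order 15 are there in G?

|G| = 30 and 15 | 30, so subgroups of order 15 are possible by Lagrange.
The subgroups of order 15 are: {(0,0), (0,1), (0,2), (2,0), (2,1), (2,2), (4,0), (4,1), (4,2), (6,0), (6,1), (6,2), (8,0), (8,1), (8,2)}.
So G has 1 subgroup of order 15.

1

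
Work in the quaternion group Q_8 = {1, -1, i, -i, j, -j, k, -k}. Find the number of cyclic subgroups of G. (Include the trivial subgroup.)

Each element a generates a cyclic subgroup ⟨a⟩; distinct elements may generate the same one (a cyclic group of order d has φ(d) generators).
Cyclic subgroups by order — order 1: 1; order 2: 1; order 4: 3.
Total: 5.

5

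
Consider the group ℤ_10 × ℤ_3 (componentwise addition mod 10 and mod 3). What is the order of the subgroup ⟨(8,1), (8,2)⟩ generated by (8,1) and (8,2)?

15

|⟨(8,1)⟩| = 15 and |⟨(8,2)⟩| = 15, so |H| is a multiple of lcm(15, 15) = 15 and divides |G| = 30.
Closing under the operation: H = {(0,0), (0,1), (0,2), (2,0), (2,1), (2,2), (4,0), (4,1), (4,2), (6,0), (6,1), (6,2), (8,0), (8,1), (8,2)}, so |H| = 15.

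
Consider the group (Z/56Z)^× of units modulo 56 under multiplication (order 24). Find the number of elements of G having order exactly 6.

14

Enumerating element orders in G gives 14 elements of order 6.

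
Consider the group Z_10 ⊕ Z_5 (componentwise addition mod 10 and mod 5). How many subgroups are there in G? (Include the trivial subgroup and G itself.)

16

|G| = 50, so by Lagrange every subgroup order divides 50. Divisors: 1, 2, 5, 10, 25, 50.
Subgroups by order — order 1: 1; order 2: 1; order 5: 6; order 10: 6; order 25: 1; order 50: 1.
Total: 1 + 1 + 6 + 6 + 1 + 1 = 16.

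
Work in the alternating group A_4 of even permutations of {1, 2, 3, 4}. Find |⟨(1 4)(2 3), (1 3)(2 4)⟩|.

|⟨(1 4)(2 3)⟩| = 2 and |⟨(1 3)(2 4)⟩| = 2, so |H| is a multiple of lcm(2, 2) = 2 and divides |G| = 12.
Closing under the operation: H = {e, (1 2)(3 4), (1 3)(2 4), (1 4)(2 3)}, so |H| = 4.

4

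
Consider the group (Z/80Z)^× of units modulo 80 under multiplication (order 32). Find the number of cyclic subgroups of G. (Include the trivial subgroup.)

A cyclic subgroup of order d is generated by each of its φ(d) elements of order d, so the cyclic subgroups of order d number (#elements of order d)/φ(d).
Cyclic subgroups by order — order 1: 1; order 2: 7; order 4: 12.
Total: 20.

20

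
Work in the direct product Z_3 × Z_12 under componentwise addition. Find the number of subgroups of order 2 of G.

|G| = 36 and 2 | 36, so subgroups of order 2 are possible by Lagrange.
The subgroups of order 2 are: {(0,0), (0,6)}.
So G has 1 subgroup of order 2.

1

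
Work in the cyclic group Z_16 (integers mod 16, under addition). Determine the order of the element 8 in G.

2

In Z_16, the order of an element a is n/gcd(a, n).
gcd(8, 16) = 8, so |⟨8⟩| = 16/8 = 2.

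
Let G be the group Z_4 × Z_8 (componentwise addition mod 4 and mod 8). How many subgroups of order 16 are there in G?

|G| = 32 and 16 | 32, so subgroups of order 16 are possible by Lagrange.
The subgroups of order 16 are: {(0,0), (0,1), (0,2), (0,3), (0,4), (0,5), (0,6), (0,7), (2,0), (2,1), (2,2), (2,3), (2,4), (2,5), (2,6), (2,7)}; {(0,0), (0,2), (0,4), (0,6), (1,0), (1,2), (1,4), (1,6), (2,0), (2,2), (2,4), (2,6), (3,0), (3,2), (3,4), (3,6)}; {(0,0), (0,2), (0,4), (0,6), (1,1), (1,3), (1,5), (1,7), (2,0), (2,2), (2,4), (2,6), (3,1), (3,3), (3,5), (3,7)}.
So G has 3 subgroups of order 16.

3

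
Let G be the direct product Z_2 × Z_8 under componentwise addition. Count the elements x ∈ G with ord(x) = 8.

8

An element (a,b) has order lcm(ord(a), ord(b)); count pairs with lcm equal to 8.
Enumerating gives 8 such elements.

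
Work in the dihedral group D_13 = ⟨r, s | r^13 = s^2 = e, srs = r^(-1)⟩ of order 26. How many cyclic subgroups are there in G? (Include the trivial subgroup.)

15

Each element a generates a cyclic subgroup ⟨a⟩; distinct elements may generate the same one (a cyclic group of order d has φ(d) generators).
Cyclic subgroups by order — order 1: 1; order 2: 13; order 13: 1.
Total: 15.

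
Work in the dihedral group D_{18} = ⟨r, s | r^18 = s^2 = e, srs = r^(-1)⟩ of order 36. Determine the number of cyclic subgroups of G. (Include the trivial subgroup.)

Each element a generates a cyclic subgroup ⟨a⟩; distinct elements may generate the same one (a cyclic group of order d has φ(d) generators).
Cyclic subgroups by order — order 1: 1; order 2: 19; order 3: 1; order 6: 1; order 9: 1; order 18: 1.
Total: 24.

24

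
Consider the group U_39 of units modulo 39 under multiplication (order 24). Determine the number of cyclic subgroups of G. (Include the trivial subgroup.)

Group the elements of G by the cyclic subgroup they generate; each cyclic subgroup of order d accounts for φ(d) elements.
Cyclic subgroups by order — order 1: 1; order 2: 3; order 3: 1; order 4: 2; order 6: 3; order 12: 2.
Total: 12.

12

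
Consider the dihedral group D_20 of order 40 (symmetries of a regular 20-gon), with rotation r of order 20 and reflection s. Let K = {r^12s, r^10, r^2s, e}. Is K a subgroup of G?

Yes

|K| = 4 divides |G| = 40, consistent with Lagrange.
K contains the identity, every element's inverse is in K, and K is closed under ·: it is a subgroup.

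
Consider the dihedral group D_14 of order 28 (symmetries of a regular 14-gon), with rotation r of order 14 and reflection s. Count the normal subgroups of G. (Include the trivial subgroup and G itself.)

G has 28 subgroups. Checking conjugation-invariance by order — order 1: 1/1 normal; order 2: 1/15 normal; order 4: 0/7 normal; order 7: 1/1 normal; order 14: 3/3 normal; order 28: 1/1 normal.
Total normal subgroups: 7.

7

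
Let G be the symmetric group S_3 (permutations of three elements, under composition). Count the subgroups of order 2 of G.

|G| = 6 and 2 | 6, so subgroups of order 2 are possible by Lagrange.
The subgroups of order 2 are: {e, (1 2)}; {e, (1 3)}; {e, (2 3)}.
So G has 3 subgroups of order 2.

3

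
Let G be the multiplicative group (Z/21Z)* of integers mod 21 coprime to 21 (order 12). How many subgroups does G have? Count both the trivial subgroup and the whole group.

|G| = 12, so by Lagrange every subgroup order divides 12. Divisors: 1, 2, 3, 4, 6, 12.
Subgroups by order — order 1: 1; order 2: 3; order 3: 1; order 4: 1; order 6: 3; order 12: 1.
Total: 1 + 3 + 1 + 1 + 3 + 1 = 10.

10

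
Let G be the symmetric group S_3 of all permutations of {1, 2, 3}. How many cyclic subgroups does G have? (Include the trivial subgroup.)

5

Each element a generates a cyclic subgroup ⟨a⟩; distinct elements may generate the same one (a cyclic group of order d has φ(d) generators).
Cyclic subgroups by order — order 1: 1; order 2: 3; order 3: 1.
Total: 5.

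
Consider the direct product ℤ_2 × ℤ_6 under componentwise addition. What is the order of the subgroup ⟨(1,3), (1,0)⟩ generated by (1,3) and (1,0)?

4

|⟨(1,3)⟩| = 2 and |⟨(1,0)⟩| = 2, so |H| is a multiple of lcm(2, 2) = 2 and divides |G| = 12.
Closing under the operation: H = {(0,0), (0,3), (1,0), (1,3)}, so |H| = 4.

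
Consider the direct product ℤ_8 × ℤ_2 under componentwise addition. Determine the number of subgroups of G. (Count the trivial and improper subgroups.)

11

|G| = 16, so by Lagrange every subgroup order divides 16. Divisors: 1, 2, 4, 8, 16.
Subgroups by order — order 1: 1; order 2: 3; order 4: 3; order 8: 3; order 16: 1.
Total: 1 + 3 + 3 + 3 + 1 = 11.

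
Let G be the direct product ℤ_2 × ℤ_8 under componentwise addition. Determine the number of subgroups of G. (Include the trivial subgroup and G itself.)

11

|G| = 16, so by Lagrange every subgroup order divides 16. Divisors: 1, 2, 4, 8, 16.
Subgroups by order — order 1: 1; order 2: 3; order 4: 3; order 8: 3; order 16: 1.
Total: 1 + 3 + 3 + 3 + 1 = 11.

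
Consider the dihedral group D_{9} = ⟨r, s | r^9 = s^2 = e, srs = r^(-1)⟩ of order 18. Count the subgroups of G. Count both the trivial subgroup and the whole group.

16

|G| = 18, so by Lagrange every subgroup order divides 18. Divisors: 1, 2, 3, 6, 9, 18.
Subgroups by order — order 1: 1; order 2: 9; order 3: 1; order 6: 3; order 9: 1; order 18: 1.
Total: 1 + 9 + 1 + 3 + 1 + 1 = 16.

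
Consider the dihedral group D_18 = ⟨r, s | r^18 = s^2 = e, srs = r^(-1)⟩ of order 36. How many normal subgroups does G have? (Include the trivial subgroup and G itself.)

9

G has 45 subgroups. Checking conjugation-invariance by order — order 1: 1/1 normal; order 2: 1/19 normal; order 3: 1/1 normal; order 4: 0/9 normal; order 6: 1/7 normal; order 9: 1/1 normal; order 12: 0/3 normal; order 18: 3/3 normal; order 36: 1/1 normal.
Total normal subgroups: 9.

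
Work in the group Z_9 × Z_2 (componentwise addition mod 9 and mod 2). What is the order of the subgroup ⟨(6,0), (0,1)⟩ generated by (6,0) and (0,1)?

|⟨(6,0)⟩| = 3 and |⟨(0,1)⟩| = 2, so |H| is a multiple of lcm(3, 2) = 6 and divides |G| = 18.
Closing under the operation: H = {(0,0), (0,1), (3,0), (3,1), (6,0), (6,1)}, so |H| = 6.

6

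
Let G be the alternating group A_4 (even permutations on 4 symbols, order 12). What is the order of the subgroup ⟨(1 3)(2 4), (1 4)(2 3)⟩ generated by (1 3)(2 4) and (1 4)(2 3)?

|⟨(1 3)(2 4)⟩| = 2 and |⟨(1 4)(2 3)⟩| = 2, so |H| is a multiple of lcm(2, 2) = 2 and divides |G| = 12.
Closing under the operation: H = {e, (1 2)(3 4), (1 3)(2 4), (1 4)(2 3)}, so |H| = 4.

4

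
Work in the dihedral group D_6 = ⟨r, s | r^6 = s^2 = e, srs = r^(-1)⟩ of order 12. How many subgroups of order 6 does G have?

3

|G| = 12 and 6 | 12, so subgroups of order 6 are possible by Lagrange.
The subgroups of order 6 are: {e, r, r^2, r^3, r^4, r^5}; {e, r^2, r^4, s, r^2s, r^4s}; {e, r^2, r^4, rs, r^3s, r^5s}.
So G has 3 subgroups of order 6.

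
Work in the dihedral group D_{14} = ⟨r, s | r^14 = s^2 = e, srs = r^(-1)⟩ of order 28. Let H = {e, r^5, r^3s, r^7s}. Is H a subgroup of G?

No

r^5 ∈ H but its inverse r^9 ∉ H, so H is not a subgroup.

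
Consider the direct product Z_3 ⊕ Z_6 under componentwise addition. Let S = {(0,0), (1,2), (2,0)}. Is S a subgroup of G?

(1,2) ∈ S but its inverse (2,4) ∉ S, so S is not a subgroup.

No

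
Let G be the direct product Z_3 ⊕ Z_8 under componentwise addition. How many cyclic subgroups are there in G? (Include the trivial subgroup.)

8

Each element a generates a cyclic subgroup ⟨a⟩; distinct elements may generate the same one (a cyclic group of order d has φ(d) generators).
Cyclic subgroups by order — order 1: 1; order 2: 1; order 3: 1; order 4: 1; order 6: 1; order 8: 1; order 12: 1; order 24: 1.
Total: 8.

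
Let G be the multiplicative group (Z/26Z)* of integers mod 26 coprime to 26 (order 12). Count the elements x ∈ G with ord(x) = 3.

2

The elements of order 3 are: 3, 9.
That's 2.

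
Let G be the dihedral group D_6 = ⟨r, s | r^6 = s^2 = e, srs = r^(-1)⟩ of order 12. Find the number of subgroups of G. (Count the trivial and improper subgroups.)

16

|G| = 12, so by Lagrange every subgroup order divides 12. Divisors: 1, 2, 3, 4, 6, 12.
Subgroups by order — order 1: 1; order 2: 7; order 3: 1; order 4: 3; order 6: 3; order 12: 1.
Total: 1 + 7 + 1 + 3 + 3 + 1 = 16.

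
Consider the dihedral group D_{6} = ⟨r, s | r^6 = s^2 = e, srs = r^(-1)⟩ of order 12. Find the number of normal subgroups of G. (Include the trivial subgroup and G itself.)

7

G has 16 subgroups. Checking conjugation-invariance by order — order 1: 1/1 normal; order 2: 1/7 normal; order 3: 1/1 normal; order 4: 0/3 normal; order 6: 3/3 normal; order 12: 1/1 normal.
Total normal subgroups: 7.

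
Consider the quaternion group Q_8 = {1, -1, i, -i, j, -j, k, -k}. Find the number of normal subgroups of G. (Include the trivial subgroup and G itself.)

G has 6 subgroups. Checking conjugation-invariance by order — order 1: 1/1 normal; order 2: 1/1 normal; order 4: 3/3 normal; order 8: 1/1 normal.
Total normal subgroups: 6.

6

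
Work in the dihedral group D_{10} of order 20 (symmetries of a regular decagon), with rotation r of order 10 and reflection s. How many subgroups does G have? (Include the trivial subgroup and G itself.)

|G| = 20, so by Lagrange every subgroup order divides 20. Divisors: 1, 2, 4, 5, 10, 20.
Subgroups by order — order 1: 1; order 2: 11; order 4: 5; order 5: 1; order 10: 3; order 20: 1.
Total: 1 + 11 + 5 + 1 + 3 + 1 = 22.

22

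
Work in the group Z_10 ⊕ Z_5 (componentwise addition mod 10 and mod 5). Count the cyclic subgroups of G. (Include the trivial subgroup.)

A cyclic subgroup of order d is generated by each of its φ(d) elements of order d, so the cyclic subgroups of order d number (#elements of order d)/φ(d).
Cyclic subgroups by order — order 1: 1; order 2: 1; order 5: 6; order 10: 6.
Total: 14.

14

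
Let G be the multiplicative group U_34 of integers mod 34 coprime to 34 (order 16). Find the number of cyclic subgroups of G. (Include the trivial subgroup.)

A cyclic subgroup of order d is generated by each of its φ(d) elements of order d, so the cyclic subgroups of order d number (#elements of order d)/φ(d).
Cyclic subgroups by order — order 1: 1; order 2: 1; order 4: 1; order 8: 1; order 16: 1.
Total: 5.

5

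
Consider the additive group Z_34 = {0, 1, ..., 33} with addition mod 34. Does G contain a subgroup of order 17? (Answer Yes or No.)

Yes

17 | 34. A subgroup of order 17 is {0, 2, 4, 6, 8, 10, 12, 14, 16, 18, 20, 22, 24, 26, 28, 30, 32}.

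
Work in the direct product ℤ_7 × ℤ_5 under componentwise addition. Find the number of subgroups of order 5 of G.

|G| = 35 and 5 | 35, so subgroups of order 5 are possible by Lagrange.
The subgroups of order 5 are: {(0,0), (0,1), (0,2), (0,3), (0,4)}.
So G has 1 subgroup of order 5.

1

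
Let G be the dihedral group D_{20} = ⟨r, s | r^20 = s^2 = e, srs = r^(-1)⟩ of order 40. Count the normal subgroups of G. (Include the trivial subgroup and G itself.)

G has 48 subgroups. Checking conjugation-invariance by order — order 1: 1/1 normal; order 2: 1/21 normal; order 4: 1/11 normal; order 5: 1/1 normal; order 8: 0/5 normal; order 10: 1/5 normal; order 20: 3/3 normal; order 40: 1/1 normal.
Total normal subgroups: 9.

9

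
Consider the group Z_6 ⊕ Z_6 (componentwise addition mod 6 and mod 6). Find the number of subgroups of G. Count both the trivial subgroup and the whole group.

30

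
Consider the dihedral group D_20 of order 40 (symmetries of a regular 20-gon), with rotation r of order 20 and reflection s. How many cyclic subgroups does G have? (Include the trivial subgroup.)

26

Each element a generates a cyclic subgroup ⟨a⟩; distinct elements may generate the same one (a cyclic group of order d has φ(d) generators).
Cyclic subgroups by order — order 1: 1; order 2: 21; order 4: 1; order 5: 1; order 10: 1; order 20: 1.
Total: 26.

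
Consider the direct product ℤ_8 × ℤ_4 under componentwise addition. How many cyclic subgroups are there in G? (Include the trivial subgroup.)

Group the elements of G by the cyclic subgroup they generate; each cyclic subgroup of order d accounts for φ(d) elements.
Cyclic subgroups by order — order 1: 1; order 2: 3; order 4: 6; order 8: 4.
Total: 14.

14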